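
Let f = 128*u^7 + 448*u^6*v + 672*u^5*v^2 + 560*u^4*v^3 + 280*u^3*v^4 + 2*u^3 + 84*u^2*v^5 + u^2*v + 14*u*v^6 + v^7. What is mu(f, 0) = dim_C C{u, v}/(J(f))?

8

The Hessian of f at 0 has rank 0. Corank 2; j^3 = u^2*(2*u + v) has shape L^2 M (L != M), so D-series; mu = 8 gives D_8.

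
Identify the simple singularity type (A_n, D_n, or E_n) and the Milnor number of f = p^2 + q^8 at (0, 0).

Type A_{7}, Milnor number mu = 7.

The Hessian of f at 0 is [[2, 0], [0, 0]] with rank 1, so corank 1. A Groebner basis of the Jacobian ideal J(f) in C{p,q} is {q^7, p}; counting standard monomials gives mu = 7. Corank 1: A-series; mu = 7 gives A_7.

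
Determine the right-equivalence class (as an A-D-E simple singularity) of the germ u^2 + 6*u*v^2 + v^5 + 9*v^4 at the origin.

A_4

The Hessian of f at 0 has rank 1. Corank 1: A-series; mu = 4 gives A_4.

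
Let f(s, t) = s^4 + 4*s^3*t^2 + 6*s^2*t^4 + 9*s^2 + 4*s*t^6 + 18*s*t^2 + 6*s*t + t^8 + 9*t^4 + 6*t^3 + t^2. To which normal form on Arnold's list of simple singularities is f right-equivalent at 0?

The Hessian of f at 0 is [[18, 6], [6, 2]] with rank 1, so corank 1. A Groebner basis of the Jacobian ideal J(f) in C{s,t} is {s^2 + s/9 + t/27, s*t - s/3 - t/9, s + t^2 + t/3}; counting standard monomials gives mu = 3. Corank 1: A-series; mu = 3 gives A_3.

A3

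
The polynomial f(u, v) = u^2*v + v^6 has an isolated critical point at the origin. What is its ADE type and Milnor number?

The Hessian of f at 0 is [[0, 0], [0, 0]] with rank 0, so corank 2. A Groebner basis of the Jacobian ideal J(f) in C{u,v} is {u^2/6 + v^5, u^3, u*v}; counting standard monomials gives mu = 7. Corank 2; j^3 = u^2*v has shape L^2 M (L != M), so D-series; mu = 7 gives D_7.

Type D_7, Milnor number mu = 7.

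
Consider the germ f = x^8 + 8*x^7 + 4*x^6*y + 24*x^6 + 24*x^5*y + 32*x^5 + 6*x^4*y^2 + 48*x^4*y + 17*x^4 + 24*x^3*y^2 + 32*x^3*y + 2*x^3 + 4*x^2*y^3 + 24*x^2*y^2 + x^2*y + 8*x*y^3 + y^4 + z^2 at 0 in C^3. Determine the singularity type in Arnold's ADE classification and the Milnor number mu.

Type D_{5}, Milnor number mu = 5.

The Hessian of f at 0 is [[0, 0, 0], [0, 0, 0], [0, 0, 2]] with rank 1, so corank 2. A Groebner basis of the Jacobian ideal J(f) in C{x,y,z} is {x*y^2, -x*y/8 + y^3, x^2 + x*y/2, z}; counting standard monomials gives mu = 5. Corank 2; j^3 = x^2*(2*x + y) has shape L^2 M (L != M), so D-series; mu = 5 gives D_5.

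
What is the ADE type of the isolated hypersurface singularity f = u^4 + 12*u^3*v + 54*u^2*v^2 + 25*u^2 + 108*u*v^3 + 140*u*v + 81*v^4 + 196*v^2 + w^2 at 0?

The Hessian of f at 0 has rank 2. Corank 1: A-series; mu = 3 gives A_3.

A3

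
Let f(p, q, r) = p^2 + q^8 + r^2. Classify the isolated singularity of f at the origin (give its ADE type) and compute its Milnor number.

The Hessian of f at 0 is [[2, 0, 0], [0, 0, 0], [0, 0, 2]] with rank 2, so corank 1. A Groebner basis of the Jacobian ideal J(f) in C{p,q,r} is {q^7, p, r}; counting standard monomials gives mu = 7. Corank 1: A-series; mu = 7 gives A_7.

Type A_{7}, Milnor number mu = 7.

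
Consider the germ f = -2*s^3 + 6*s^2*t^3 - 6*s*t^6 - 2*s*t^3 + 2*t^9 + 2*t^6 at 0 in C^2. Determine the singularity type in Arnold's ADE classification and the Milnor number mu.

Type E_{7}, Milnor number mu = 7.

The Hessian of f at 0 is [[0, 0], [0, 0]] with rank 0, so corank 2. A Groebner basis of the Jacobian ideal J(f) in C{s,t} is {s^3, s*t^2, 3*s^2 + t^3}; counting standard monomials gives mu = 7. Corank 2; j^3 = -2*s^3 is a perfect cube, so E-series; the 4-jet and mu = 7 give E_7.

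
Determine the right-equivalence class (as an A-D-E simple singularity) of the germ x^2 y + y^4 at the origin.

D_{5}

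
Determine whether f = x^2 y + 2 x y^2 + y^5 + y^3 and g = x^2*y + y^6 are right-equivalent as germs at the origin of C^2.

The Hessian of f at 0 has rank 0. Corank 2; j^3 = y*(x + y)^2 has shape L^2 M (L != M), so D-series; mu = 6 gives D_6. The Hessian of g at 0 has rank 0. Corank 2; j^3 = x^2*y has shape L^2 M (L != M), so D-series; mu = 7 gives D_7. f is D_6 but g is D_7, hence not right-equivalent.

No.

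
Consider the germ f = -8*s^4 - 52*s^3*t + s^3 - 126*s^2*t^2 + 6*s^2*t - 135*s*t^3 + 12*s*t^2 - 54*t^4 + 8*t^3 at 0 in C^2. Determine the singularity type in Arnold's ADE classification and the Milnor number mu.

Type E_{7}, Milnor number mu = 7.

The Hessian of f at 0 is [[0, 0], [0, 0]] with rank 0, so corank 2. A Groebner basis of the Jacobian ideal J(f) in C{s,t} is {3*s^2/4 + 3*s*t + t^4 + t^3/4 + 3*t^2, s^3 - 21*s^2/2 - 42*s*t + 9*t^3/2 - 42*t^2, s^2*t + 15*s^2/4 + 15*s*t - 11*t^3/4 + 15*t^2, -s^2 + s*t^2 - 4*s*t + 5*t^3/3 - 4*t^2}; counting standard monomials gives mu = 7. Corank 2; j^3 = (s + 2*t)^3 is a perfect cube, so E-series; the 4-jet and mu = 7 give E_7.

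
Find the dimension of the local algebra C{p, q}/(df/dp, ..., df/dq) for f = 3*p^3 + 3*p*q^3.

7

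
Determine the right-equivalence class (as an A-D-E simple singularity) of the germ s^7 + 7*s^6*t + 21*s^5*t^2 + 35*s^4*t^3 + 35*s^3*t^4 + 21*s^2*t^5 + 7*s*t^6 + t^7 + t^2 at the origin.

A6

The Hessian of f at 0 is [[0, 0], [0, 2]] with rank 1, so corank 1. A Groebner basis of the Jacobian ideal J(f) in C{s,t} is {s^6, t}; counting standard monomials gives mu = 6. Corank 1: A-series; mu = 6 gives A_6.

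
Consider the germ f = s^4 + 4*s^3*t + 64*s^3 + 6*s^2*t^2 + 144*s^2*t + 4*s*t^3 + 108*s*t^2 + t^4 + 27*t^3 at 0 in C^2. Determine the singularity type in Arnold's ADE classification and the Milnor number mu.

Type E6, Milnor number mu = 6.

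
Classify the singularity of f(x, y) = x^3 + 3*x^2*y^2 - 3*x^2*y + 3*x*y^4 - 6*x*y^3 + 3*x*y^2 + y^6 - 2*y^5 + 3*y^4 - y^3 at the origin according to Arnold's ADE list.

E_{8}

The Hessian of f at 0 is [[0, 0], [0, 0]] with rank 0, so corank 2. A Groebner basis of the Jacobian ideal J(f) in C{x,y} is {y^4, x^3 - 3*x^2*y - 3*x^2/2 + 3*x*y + 2*y^3 - 3*y^2/2, x^2/2 + x*y^2 - x*y - y^3 + y^2/2}; counting standard monomials gives mu = 8. Corank 2; j^3 = (x - y)^3 is a perfect cube, so E-series; the 5-jet and mu = 8 give E_8.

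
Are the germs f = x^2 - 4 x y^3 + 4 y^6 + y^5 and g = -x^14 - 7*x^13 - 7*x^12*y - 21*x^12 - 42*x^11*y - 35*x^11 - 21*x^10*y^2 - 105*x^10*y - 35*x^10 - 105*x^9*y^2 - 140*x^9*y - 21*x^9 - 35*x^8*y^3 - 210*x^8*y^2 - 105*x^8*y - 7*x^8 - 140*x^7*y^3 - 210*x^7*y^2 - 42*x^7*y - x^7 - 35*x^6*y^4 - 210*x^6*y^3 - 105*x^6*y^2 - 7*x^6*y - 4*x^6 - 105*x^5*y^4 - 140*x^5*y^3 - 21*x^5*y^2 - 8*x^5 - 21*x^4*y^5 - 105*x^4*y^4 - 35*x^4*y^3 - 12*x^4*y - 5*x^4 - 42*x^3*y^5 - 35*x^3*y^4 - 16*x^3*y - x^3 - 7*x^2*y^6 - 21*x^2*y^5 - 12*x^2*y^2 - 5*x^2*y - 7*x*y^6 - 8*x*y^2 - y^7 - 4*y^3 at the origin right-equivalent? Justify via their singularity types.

No.

The Hessian of f at 0 is [[2, 0], [0, 0]] with rank 1, so corank 1. A Groebner basis of the Jacobian ideal J(f) in C{x,y} is {-x/2 + y^3, x^2, x*y}; counting standard monomials gives mu = 4. Corank 1: A-series; mu = 4 gives A_4. The Hessian of g at 0 is [[0, 0], [0, 0]] with rank 0, so corank 2. A Groebner basis of the Jacobian ideal J(g) in C{x,y} is {519*x^2/15824 + x*y^3 - 6081*x*y^2/3956 + 5141*x*y/15824 - 1508*y^3/989 + 4103*y^2/7912, -775*x^2/15824 + 14245*x*y^2/7912 - 7189*x*y/15824 + y^4 + 6067*y^3/3956 - 5639*y^2/7912, x^3 + 491*x^2/989 + 84*x*y^2/989 + 961*x*y/989 + 56*y^3/989 - 42*y^2/989, x^2*y + 7*x^2/1978 - 84*x*y^2/989 + 1045*x*y/1978 - 56*y^3/989 + 1031*y^2/989}; counting standard monomials gives mu = 8. Corank 2; j^3 = -(x + y)*(x + 2*y)^2 has shape L^2 M (L != M), so D-series; mu = 8 gives D_8. f is A_4 but g is D_8, hence not right-equivalent.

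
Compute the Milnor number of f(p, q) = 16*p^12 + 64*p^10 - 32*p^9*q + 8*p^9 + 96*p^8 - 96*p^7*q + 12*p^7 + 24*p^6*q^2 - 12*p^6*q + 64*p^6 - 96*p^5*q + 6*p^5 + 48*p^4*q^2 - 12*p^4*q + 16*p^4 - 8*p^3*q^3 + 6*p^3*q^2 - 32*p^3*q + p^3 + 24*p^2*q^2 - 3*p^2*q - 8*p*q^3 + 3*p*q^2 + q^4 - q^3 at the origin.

The Hessian of f at 0 is [[0, 0], [0, 0]] with rank 0, so corank 2. A Groebner basis of the Jacobian ideal J(f) in C{p,q} is {q^4, p*q^2 - 5*q^3/6, p^2 - 2*p*q + q^2}; counting standard monomials gives mu = 6. Corank 2; j^3 = (p - q)^3 is a perfect cube, so E-series; the 4-jet and mu = 6 give E_6.

6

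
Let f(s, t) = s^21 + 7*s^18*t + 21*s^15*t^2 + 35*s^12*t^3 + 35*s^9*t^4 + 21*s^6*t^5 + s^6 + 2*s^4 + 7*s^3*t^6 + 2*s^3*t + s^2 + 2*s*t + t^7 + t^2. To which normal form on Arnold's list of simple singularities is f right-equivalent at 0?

A_6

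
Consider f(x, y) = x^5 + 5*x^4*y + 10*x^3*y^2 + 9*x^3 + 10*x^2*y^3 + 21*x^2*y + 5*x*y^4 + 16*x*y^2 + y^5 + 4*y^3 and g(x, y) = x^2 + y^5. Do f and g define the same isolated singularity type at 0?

No.

The Hessian of f at 0 is [[0, 0], [0, 0]] with rank 0, so corank 2. A Groebner basis of the Jacobian ideal J(f) in C{x,y} is {-243*x*y/5 + y^4 - 162*y^2/5, x*y^2 + 2*y^3/3, x^2 + 5*x*y/3 + 2*y^2/3}; counting standard monomials gives mu = 6. Corank 2; j^3 = (x + y)*(3*x + 2*y)^2 has shape L^2 M (L != M), so D-series; mu = 6 gives D_6. The Hessian of g at 0 is [[2, 0], [0, 0]] with rank 1, so corank 1. A Groebner basis of the Jacobian ideal J(g) in C{x,y} is {y^4, x}; counting standard monomials gives mu = 4. Corank 1: A-series; mu = 4 gives A_4. f is D_6 but g is A_4, hence not right-equivalent.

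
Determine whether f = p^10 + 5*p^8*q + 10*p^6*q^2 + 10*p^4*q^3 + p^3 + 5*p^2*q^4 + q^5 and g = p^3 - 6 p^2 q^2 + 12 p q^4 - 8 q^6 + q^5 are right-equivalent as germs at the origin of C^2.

Yes.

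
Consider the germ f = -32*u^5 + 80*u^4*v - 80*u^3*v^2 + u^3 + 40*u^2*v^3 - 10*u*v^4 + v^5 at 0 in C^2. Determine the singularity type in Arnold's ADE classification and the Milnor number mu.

The Hessian of f at 0 is [[0, 0], [0, 0]] with rank 0, so corank 2. A Groebner basis of the Jacobian ideal J(f) in C{u,v} is {v^5, u*v^3 - v^4/8, u^2}; counting standard monomials gives mu = 8. Corank 2; j^3 = u^3 is a perfect cube, so E-series; the 5-jet and mu = 8 give E_8.

Type E8, Milnor number mu = 8.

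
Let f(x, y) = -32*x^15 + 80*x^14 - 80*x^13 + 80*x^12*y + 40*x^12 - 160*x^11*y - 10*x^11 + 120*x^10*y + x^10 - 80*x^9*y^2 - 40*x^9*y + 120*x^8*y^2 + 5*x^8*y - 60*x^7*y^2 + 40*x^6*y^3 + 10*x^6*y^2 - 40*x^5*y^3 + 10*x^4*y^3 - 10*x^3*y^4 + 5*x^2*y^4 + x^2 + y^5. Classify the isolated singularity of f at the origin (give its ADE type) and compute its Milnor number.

Type A4, Milnor number mu = 4.

The Hessian of f at 0 has rank 1. Corank 1: A-series; mu = 4 gives A_4.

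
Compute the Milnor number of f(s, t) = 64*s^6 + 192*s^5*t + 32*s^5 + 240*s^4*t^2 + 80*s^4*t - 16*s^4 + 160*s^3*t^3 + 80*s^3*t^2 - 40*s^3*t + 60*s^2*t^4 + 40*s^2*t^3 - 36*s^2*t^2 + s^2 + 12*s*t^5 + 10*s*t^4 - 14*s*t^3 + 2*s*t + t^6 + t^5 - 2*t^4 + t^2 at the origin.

The Hessian of f at 0 has rank 1. Corank 1: A-series; mu = 4 gives A_4.

4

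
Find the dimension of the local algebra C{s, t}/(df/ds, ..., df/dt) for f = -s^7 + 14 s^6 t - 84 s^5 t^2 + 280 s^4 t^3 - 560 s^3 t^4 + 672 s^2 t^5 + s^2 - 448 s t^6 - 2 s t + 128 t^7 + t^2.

6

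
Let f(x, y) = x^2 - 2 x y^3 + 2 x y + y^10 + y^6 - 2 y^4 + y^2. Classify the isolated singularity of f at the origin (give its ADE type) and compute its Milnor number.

Type A9, Milnor number mu = 9.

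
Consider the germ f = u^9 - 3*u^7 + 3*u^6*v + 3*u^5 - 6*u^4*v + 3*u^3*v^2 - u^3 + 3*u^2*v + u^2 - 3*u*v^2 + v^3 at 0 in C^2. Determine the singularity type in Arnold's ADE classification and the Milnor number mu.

Type A2, Milnor number mu = 2.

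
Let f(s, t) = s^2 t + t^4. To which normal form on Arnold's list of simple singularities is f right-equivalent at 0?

D5

The Hessian of f at 0 has rank 0. Corank 2; j^3 = s^2*t has shape L^2 M (L != M), so D-series; mu = 5 gives D_5.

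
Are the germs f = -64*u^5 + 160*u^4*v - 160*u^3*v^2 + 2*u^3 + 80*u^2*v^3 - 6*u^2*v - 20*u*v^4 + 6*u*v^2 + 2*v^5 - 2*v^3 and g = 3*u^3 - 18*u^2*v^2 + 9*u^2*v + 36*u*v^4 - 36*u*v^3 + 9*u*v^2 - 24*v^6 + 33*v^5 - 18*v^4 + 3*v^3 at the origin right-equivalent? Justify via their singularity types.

Yes.

The Hessian of f at 0 has rank 0. Corank 2; j^3 = 2*(u - v)^3 is a perfect cube, so E-series; the 5-jet and mu = 8 give E_8. The Hessian of g at 0 has rank 0. Corank 2; j^3 = 3*(u + v)^3 is a perfect cube, so E-series; the 5-jet and mu = 8 give E_8. Both have type E_8, hence right-equivalent.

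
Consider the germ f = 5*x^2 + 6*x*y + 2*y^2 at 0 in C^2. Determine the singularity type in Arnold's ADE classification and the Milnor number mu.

Type A1, Milnor number mu = 1.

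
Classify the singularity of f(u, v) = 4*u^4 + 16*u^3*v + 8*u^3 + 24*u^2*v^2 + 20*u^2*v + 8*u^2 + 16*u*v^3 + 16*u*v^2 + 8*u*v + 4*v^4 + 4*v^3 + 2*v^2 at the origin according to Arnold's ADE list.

A_{3}

The Hessian of f at 0 has rank 1. Corank 1: A-series; mu = 3 gives A_3.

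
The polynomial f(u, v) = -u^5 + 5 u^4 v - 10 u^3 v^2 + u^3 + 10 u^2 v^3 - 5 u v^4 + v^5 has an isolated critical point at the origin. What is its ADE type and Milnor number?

Type E_{8}, Milnor number mu = 8.

The Hessian of f at 0 has rank 0. Corank 2; j^3 = u^3 is a perfect cube, so E-series; the 5-jet and mu = 8 give E_8.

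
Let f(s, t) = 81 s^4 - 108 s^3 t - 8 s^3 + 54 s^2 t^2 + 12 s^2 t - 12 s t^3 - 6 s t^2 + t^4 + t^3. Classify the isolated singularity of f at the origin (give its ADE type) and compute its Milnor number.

The Hessian of f at 0 is [[0, 0], [0, 0]] with rank 0, so corank 2. A Groebner basis of the Jacobian ideal J(f) in C{s,t} is {t^4, s*t^2 - 4*t^3/9, s^2 - s*t + t^2/4}; counting standard monomials gives mu = 6. Corank 2; j^3 = -(2*s - t)^3 is a perfect cube, so E-series; the 4-jet and mu = 6 give E_6.

Type E_6, Milnor number mu = 6.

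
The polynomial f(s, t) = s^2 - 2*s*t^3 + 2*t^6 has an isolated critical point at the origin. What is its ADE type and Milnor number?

Type A5, Milnor number mu = 5.

The Hessian of f at 0 has rank 1. Corank 1: A-series; mu = 5 gives A_5.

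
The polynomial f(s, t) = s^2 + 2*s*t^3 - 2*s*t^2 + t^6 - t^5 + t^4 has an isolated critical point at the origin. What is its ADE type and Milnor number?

Type A4, Milnor number mu = 4.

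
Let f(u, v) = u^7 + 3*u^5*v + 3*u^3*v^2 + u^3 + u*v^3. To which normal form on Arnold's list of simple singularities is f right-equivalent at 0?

E_7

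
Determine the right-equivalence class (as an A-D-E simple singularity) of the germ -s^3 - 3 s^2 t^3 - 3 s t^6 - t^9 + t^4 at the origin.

The Hessian of f at 0 is [[0, 0], [0, 0]] with rank 0, so corank 2. A Groebner basis of the Jacobian ideal J(f) in C{s,t} is {t^3, s^2}; counting standard monomials gives mu = 6. Corank 2; j^3 = -s^3 is a perfect cube, so E-series; the 4-jet and mu = 6 give E_6.

E_{6}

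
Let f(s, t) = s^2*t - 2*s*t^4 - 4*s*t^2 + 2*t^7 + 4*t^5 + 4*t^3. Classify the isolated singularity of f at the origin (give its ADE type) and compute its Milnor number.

Type D_{8}, Milnor number mu = 8.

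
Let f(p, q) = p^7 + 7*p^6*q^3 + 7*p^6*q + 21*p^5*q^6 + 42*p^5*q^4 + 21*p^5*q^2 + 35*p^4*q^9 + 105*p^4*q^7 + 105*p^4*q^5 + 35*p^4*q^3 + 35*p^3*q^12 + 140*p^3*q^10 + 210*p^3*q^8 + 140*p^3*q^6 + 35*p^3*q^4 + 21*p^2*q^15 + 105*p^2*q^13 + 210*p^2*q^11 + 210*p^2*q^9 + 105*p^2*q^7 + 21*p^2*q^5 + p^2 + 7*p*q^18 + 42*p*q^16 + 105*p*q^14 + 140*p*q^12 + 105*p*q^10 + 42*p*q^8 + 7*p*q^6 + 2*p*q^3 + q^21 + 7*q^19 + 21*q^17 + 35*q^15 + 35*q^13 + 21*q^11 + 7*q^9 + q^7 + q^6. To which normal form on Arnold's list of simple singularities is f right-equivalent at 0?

A_6

The Hessian of f at 0 is [[2, 0], [0, 0]] with rank 1, so corank 1. A Groebner basis of the Jacobian ideal J(f) in C{p,q} is {p + q^3, p^2}; counting standard monomials gives mu = 6. Corank 1: A-series; mu = 6 gives A_6.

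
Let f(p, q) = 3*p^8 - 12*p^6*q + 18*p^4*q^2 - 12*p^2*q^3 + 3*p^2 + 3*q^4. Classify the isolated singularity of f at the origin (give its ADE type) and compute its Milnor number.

Type A_3, Milnor number mu = 3.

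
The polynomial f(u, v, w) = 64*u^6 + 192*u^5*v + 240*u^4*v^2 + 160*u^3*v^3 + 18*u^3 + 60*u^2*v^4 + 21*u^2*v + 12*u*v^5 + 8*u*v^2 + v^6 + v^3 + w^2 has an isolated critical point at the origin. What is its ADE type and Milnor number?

Type D7, Milnor number mu = 7.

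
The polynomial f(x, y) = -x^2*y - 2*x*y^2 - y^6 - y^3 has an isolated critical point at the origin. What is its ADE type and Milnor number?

The Hessian of f at 0 is [[0, 0], [0, 0]] with rank 0, so corank 2. A Groebner basis of the Jacobian ideal J(f) in C{x,y} is {x^2/6 + y^5 - y^2/6, x^3 + y^3, x*y + y^2}; counting standard monomials gives mu = 7. Corank 2; j^3 = -y*(x + y)^2 has shape L^2 M (L != M), so D-series; mu = 7 gives D_7.

Type D_{7}, Milnor number mu = 7.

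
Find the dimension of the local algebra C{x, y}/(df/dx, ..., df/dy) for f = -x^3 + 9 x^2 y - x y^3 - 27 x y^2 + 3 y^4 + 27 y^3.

7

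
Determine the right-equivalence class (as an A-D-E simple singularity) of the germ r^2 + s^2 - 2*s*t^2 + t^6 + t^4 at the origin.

A_{5}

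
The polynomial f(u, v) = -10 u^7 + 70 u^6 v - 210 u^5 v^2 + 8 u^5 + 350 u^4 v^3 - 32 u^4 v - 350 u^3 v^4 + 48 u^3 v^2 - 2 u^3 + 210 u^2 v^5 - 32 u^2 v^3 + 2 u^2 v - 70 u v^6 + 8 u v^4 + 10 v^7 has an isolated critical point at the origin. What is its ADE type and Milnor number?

Type D_8, Milnor number mu = 8.

The Hessian of f at 0 has rank 0. Corank 2; j^3 = -2*u^2*(u - v) has shape L^2 M (L != M), so D-series; mu = 8 gives D_8.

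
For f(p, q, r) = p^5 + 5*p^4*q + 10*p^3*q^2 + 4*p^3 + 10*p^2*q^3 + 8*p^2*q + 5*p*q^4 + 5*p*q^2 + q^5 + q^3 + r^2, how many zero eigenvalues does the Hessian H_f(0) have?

2

Hessian at 0 has rank 1.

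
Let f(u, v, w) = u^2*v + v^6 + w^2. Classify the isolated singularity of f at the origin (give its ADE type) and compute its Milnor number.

Type D_{7}, Milnor number mu = 7.

The Hessian of f at 0 has rank 1. Corank 2; j^3 = u^2*v has shape L^2 M (L != M), so D-series; mu = 7 gives D_7.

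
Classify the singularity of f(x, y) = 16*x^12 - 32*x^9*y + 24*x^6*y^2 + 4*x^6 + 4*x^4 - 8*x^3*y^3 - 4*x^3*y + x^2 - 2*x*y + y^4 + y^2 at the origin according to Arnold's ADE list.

A_3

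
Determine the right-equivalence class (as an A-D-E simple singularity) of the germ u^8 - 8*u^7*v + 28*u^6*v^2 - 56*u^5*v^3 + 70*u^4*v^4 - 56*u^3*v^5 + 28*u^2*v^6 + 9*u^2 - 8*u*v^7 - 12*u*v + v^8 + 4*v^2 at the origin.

A7

The Hessian of f at 0 has rank 1. Corank 1: A-series; mu = 7 gives A_7.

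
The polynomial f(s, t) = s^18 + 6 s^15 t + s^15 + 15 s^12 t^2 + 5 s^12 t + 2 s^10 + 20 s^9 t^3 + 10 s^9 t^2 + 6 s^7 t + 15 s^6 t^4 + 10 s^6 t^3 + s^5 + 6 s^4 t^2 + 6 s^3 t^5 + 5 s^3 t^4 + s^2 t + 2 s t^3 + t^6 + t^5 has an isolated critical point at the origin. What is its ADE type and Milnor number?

The Hessian of f at 0 has rank 0. Corank 2; j^3 = s^2*t has shape L^2 M (L != M), so D-series; mu = 7 gives D_7.

Type D_7, Milnor number mu = 7.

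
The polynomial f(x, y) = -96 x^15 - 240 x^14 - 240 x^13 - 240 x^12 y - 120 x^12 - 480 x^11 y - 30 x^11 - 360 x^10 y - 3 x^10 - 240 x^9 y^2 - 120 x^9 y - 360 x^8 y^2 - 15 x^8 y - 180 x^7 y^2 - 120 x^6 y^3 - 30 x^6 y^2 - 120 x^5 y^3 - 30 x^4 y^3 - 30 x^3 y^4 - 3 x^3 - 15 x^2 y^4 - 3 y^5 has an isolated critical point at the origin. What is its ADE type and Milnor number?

Type E_{8}, Milnor number mu = 8.

The Hessian of f at 0 is [[0, 0], [0, 0]] with rank 0, so corank 2. A Groebner basis of the Jacobian ideal J(f) in C{x,y} is {y^4, x^2}; counting standard monomials gives mu = 8. Corank 2; j^3 = -3*x^3 is a perfect cube, so E-series; the 5-jet and mu = 8 give E_8.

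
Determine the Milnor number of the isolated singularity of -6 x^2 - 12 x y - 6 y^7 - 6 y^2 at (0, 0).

6

The Hessian of f at 0 has rank 1. Corank 1: A-series; mu = 6 gives A_6.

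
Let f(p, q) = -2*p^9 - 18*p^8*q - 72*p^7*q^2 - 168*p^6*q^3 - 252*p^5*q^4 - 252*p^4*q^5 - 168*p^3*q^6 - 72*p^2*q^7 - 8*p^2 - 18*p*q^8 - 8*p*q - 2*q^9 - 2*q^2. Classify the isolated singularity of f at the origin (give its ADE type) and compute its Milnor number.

Type A_8, Milnor number mu = 8.

The Hessian of f at 0 is [[-16, -8], [-8, -4]] with rank 1, so corank 1. A Groebner basis of the Jacobian ideal J(f) in C{p,q} is {q^8, p + q/2}; counting standard monomials gives mu = 8. Corank 1: A-series; mu = 8 gives A_8.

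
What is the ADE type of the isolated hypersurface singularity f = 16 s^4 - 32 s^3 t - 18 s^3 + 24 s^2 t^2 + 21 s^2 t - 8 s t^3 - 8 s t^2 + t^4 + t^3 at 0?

The Hessian of f at 0 is [[0, 0], [0, 0]] with rank 0, so corank 2. A Groebner basis of the Jacobian ideal J(f) in C{s,t} is {s*t^2 + 27*s*t/8 - 9*t^2/8, 81*s*t/8 + t^3 - 27*t^2/8, s^2 - 5*s*t/6 + t^2/6}; counting standard monomials gives mu = 5. Corank 2; j^3 = -(2*s - t)*(3*s - t)^2 has shape L^2 M (L != M), so D-series; mu = 5 gives D_5.

D5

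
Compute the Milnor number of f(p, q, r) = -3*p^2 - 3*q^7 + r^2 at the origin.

The Hessian of f at 0 is [[-6, 0, 0], [0, 0, 0], [0, 0, 2]] with rank 2, so corank 1. A Groebner basis of the Jacobian ideal J(f) in C{p,q,r} is {q^6, p, r}; counting standard monomials gives mu = 6. Corank 1: A-series; mu = 6 gives A_6.

6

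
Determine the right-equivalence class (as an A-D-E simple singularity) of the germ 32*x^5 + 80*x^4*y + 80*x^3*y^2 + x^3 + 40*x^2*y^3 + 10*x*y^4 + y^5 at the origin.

The Hessian of f at 0 has rank 0. Corank 2; j^3 = x^3 is a perfect cube, so E-series; the 5-jet and mu = 8 give E_8.

E_{8}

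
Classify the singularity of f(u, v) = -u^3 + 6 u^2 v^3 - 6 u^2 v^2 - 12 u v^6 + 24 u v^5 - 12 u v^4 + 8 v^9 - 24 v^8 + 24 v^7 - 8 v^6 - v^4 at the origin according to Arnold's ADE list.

E6

The Hessian of f at 0 has rank 0. Corank 2; j^3 = -u^3 is a perfect cube, so E-series; the 4-jet and mu = 6 give E_6.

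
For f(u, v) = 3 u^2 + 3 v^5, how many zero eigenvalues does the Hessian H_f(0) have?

1

The Hessian at 0 is [[6, 0], [0, 0]] of rank 1; hence corank 1.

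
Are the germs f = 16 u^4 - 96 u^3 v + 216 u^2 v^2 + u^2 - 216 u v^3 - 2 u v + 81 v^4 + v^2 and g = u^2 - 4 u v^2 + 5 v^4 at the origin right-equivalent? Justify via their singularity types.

The Hessian of f at 0 has rank 1. Corank 1: A-series; mu = 3 gives A_3. The Hessian of g at 0 has rank 1. Corank 1: A-series; mu = 3 gives A_3. Both have type A_3, hence right-equivalent.

Yes.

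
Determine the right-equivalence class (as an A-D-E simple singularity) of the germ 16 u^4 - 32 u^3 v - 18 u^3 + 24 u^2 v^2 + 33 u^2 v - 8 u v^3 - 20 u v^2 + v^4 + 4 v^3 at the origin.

The Hessian of f at 0 has rank 0. Corank 2; j^3 = -(2*u - v)*(3*u - 2*v)^2 has shape L^2 M (L != M), so D-series; mu = 5 gives D_5.

D5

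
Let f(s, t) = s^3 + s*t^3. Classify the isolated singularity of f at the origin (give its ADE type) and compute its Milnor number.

Type E_{7}, Milnor number mu = 7.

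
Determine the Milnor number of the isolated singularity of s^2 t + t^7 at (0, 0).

8

The Hessian of f at 0 is [[0, 0], [0, 0]] with rank 0, so corank 2. A Groebner basis of the Jacobian ideal J(f) in C{s,t} is {s^2/7 + t^6, s^3, s*t}; counting standard monomials gives mu = 8. Corank 2; j^3 = s^2*t has shape L^2 M (L != M), so D-series; mu = 8 gives D_8.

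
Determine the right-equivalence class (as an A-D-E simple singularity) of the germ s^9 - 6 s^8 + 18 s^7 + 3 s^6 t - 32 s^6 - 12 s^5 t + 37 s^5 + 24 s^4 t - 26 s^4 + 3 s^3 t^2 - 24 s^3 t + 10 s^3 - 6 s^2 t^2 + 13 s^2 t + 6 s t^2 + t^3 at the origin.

The Hessian of f at 0 has rank 0. Corank 2; j^3 = (2*s + t)*(5*s^2 + 4*s*t + t^2) splits into three distinct lines over C (the quadratic factor has nonzero discriminant), so D_4.

D_{4}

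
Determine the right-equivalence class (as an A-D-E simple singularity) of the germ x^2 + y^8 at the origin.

A_{7}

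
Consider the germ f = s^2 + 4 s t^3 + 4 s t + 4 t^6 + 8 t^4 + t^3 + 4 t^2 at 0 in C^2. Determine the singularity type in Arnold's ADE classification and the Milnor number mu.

Type A_2, Milnor number mu = 2.

The Hessian of f at 0 is [[2, 4], [4, 8]] with rank 1, so corank 1. A Groebner basis of the Jacobian ideal J(f) in C{s,t} is {t^2, s + 2*t}; counting standard monomials gives mu = 2. Corank 1: A-series; mu = 2 gives A_2.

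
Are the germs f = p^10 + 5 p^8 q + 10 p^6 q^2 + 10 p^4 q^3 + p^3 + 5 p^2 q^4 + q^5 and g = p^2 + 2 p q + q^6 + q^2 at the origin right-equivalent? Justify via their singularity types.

No.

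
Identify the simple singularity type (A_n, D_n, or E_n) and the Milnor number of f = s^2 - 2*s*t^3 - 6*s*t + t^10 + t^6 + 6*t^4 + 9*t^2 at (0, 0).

Type A9, Milnor number mu = 9.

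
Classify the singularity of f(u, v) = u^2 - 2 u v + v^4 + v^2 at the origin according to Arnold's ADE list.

The Hessian of f at 0 has rank 1. Corank 1: A-series; mu = 3 gives A_3.

A_{3}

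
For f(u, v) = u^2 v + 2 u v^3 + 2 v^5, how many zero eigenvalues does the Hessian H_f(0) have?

Hessian at 0 has rank 0.

2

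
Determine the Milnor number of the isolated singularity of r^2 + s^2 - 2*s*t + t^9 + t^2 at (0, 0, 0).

The Hessian of f at 0 has rank 2. Corank 1: A-series; mu = 8 gives A_8.

8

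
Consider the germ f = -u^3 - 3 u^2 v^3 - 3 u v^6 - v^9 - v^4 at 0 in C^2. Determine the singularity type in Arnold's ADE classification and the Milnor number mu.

The Hessian of f at 0 is [[0, 0], [0, 0]] with rank 0, so corank 2. A Groebner basis of the Jacobian ideal J(f) in C{u,v} is {v^3, u^2}; counting standard monomials gives mu = 6. Corank 2; j^3 = -u^3 is a perfect cube, so E-series; the 4-jet and mu = 6 give E_6.

Type E6, Milnor number mu = 6.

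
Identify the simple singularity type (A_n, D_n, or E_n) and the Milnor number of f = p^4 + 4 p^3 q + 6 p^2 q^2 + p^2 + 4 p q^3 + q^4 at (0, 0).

Type A_3, Milnor number mu = 3.

The Hessian of f at 0 is [[2, 0], [0, 0]] with rank 1, so corank 1. A Groebner basis of the Jacobian ideal J(f) in C{p,q} is {q^3, p}; counting standard monomials gives mu = 3. Corank 1: A-series; mu = 3 gives A_3.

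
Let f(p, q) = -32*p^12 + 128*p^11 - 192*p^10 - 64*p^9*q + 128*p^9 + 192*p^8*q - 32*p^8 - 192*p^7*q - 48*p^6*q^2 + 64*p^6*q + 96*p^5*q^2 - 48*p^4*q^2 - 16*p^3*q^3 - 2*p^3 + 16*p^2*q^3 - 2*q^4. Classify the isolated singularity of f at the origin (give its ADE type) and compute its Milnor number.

The Hessian of f at 0 has rank 0. Corank 2; j^3 = -2*p^3 is a perfect cube, so E-series; the 4-jet and mu = 6 give E_6.

Type E_{6}, Milnor number mu = 6.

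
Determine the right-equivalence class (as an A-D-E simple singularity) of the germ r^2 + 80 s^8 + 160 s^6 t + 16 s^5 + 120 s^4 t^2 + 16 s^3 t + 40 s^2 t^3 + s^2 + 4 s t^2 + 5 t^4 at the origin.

A3

The Hessian of f at 0 has rank 2. Corank 1: A-series; mu = 3 gives A_3.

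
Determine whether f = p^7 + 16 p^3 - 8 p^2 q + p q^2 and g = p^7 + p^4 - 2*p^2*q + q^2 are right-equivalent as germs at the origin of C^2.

No.

The Hessian of f at 0 has rank 0. Corank 2; j^3 = p*(4*p - q)^2 has shape L^2 M (L != M), so D-series; mu = 8 gives D_8. The Hessian of g at 0 has rank 1. Corank 1: A-series; mu = 6 gives A_6. f is D_8 but g is A_6, hence not right-equivalent.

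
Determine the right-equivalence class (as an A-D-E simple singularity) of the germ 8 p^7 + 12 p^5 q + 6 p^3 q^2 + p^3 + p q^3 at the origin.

E_7

The Hessian of f at 0 has rank 0. Corank 2; j^3 = p^3 is a perfect cube, so E-series; the 4-jet and mu = 7 give E_7.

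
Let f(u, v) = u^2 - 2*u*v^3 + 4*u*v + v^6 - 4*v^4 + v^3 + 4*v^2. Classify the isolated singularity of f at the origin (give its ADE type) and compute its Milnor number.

The Hessian of f at 0 is [[2, 4], [4, 8]] with rank 1, so corank 1. A Groebner basis of the Jacobian ideal J(f) in C{u,v} is {v^2, u + 2*v}; counting standard monomials gives mu = 2. Corank 1: A-series; mu = 2 gives A_2.

Type A2, Milnor number mu = 2.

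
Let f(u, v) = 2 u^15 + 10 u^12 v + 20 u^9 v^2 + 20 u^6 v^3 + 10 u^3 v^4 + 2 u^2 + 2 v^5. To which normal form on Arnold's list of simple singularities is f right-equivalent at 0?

A4

The Hessian of f at 0 has rank 1. Corank 1: A-series; mu = 4 gives A_4.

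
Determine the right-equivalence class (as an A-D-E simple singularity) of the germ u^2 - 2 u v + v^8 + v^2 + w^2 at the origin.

The Hessian of f at 0 is [[2, -2, 0], [-2, 2, 0], [0, 0, 2]] with rank 2, so corank 1. A Groebner basis of the Jacobian ideal J(f) in C{u,v,w} is {v^7, u - v, w}; counting standard monomials gives mu = 7. Corank 1: A-series; mu = 7 gives A_7.

A_7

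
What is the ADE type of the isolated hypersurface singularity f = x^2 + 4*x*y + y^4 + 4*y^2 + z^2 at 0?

A_3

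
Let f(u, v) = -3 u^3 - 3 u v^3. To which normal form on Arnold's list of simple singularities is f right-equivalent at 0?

E_{7}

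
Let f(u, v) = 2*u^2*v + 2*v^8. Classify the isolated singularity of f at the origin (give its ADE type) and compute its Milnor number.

Type D_{9}, Milnor number mu = 9.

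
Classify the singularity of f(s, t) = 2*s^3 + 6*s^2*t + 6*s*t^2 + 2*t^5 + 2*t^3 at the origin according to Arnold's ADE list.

The Hessian of f at 0 is [[0, 0], [0, 0]] with rank 0, so corank 2. A Groebner basis of the Jacobian ideal J(f) in C{s,t} is {t^4, s^2 + 2*s*t + t^2}; counting standard monomials gives mu = 8. Corank 2; j^3 = 2*(s + t)^3 is a perfect cube, so E-series; the 5-jet and mu = 8 give E_8.

E_8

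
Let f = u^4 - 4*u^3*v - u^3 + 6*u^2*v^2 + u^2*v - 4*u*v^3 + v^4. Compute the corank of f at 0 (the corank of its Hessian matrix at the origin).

Hessian at 0 has rank 0.

2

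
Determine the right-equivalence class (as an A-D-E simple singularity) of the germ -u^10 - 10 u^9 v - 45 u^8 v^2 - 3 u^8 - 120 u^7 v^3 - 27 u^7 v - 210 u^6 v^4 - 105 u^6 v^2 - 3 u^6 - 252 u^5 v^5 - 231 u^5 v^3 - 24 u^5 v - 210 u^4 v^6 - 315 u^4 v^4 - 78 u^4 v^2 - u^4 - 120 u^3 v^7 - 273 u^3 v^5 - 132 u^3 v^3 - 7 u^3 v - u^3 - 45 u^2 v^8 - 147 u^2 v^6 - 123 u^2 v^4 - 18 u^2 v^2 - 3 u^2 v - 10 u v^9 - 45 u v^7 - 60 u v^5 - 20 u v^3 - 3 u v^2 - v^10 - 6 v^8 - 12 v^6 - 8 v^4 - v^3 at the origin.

E_{7}

The Hessian of f at 0 has rank 0. Corank 2; j^3 = -(u + v)^3 is a perfect cube, so E-series; the 4-jet and mu = 7 give E_7.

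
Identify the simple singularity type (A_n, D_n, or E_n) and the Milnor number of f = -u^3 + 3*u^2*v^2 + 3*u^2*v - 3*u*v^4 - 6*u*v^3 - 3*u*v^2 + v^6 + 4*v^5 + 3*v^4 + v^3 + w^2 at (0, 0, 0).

Type E_8, Milnor number mu = 8.

The Hessian of f at 0 is [[0, 0, 0], [0, 0, 0], [0, 0, 2]] with rank 1, so corank 2. A Groebner basis of the Jacobian ideal J(f) in C{u,v,w} is {v^4, u^3 - 3*u^2*v + 3*u^2/2 - 3*u*v + 2*v^3 + 3*v^2/2, -u^2/2 + u*v^2 + u*v - v^3 - v^2/2, w}; counting standard monomials gives mu = 8. Corank 2; j^3 = -(u - v)^3 is a perfect cube, so E-series; the 5-jet and mu = 8 give E_8.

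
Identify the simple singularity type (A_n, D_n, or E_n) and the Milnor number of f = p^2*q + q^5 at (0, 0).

Type D_{6}, Milnor number mu = 6.

The Hessian of f at 0 has rank 0. Corank 2; j^3 = p^2*q has shape L^2 M (L != M), so D-series; mu = 6 gives D_6.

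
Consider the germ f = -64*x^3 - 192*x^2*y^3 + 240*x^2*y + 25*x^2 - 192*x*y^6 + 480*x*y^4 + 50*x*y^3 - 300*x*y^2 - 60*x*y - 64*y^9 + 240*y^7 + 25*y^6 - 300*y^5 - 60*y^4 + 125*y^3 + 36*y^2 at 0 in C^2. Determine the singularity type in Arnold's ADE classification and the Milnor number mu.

Type A_{2}, Milnor number mu = 2.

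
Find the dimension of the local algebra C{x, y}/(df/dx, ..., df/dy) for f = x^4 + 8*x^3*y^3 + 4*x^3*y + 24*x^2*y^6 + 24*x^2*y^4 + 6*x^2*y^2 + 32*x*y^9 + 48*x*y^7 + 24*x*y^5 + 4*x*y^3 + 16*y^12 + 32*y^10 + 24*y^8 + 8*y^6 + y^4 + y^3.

The Hessian of f at 0 has rank 0. Corank 2; j^3 = y^3 is a perfect cube, so E-series; the 4-jet and mu = 6 give E_6.

6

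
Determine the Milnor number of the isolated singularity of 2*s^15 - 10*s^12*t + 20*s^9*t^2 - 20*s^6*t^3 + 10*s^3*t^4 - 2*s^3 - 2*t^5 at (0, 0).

8

The Hessian of f at 0 has rank 0. Corank 2; j^3 = -2*s^3 is a perfect cube, so E-series; the 5-jet and mu = 8 give E_8.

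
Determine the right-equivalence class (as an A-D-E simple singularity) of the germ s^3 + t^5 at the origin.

E_{8}

The Hessian of f at 0 has rank 0. Corank 2; j^3 = s^3 is a perfect cube, so E-series; the 5-jet and mu = 8 give E_8.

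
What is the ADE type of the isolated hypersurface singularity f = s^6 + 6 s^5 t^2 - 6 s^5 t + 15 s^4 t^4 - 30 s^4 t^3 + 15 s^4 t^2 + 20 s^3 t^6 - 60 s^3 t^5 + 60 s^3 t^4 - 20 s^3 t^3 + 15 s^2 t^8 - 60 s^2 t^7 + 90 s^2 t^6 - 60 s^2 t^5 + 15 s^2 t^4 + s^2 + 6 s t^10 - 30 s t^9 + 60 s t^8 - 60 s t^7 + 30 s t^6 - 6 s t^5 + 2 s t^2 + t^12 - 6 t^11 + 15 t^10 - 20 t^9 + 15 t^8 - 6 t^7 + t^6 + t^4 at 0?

A5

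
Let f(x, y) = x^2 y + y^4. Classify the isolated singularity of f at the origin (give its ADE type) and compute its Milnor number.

Type D5, Milnor number mu = 5.

The Hessian of f at 0 is [[0, 0], [0, 0]] with rank 0, so corank 2. A Groebner basis of the Jacobian ideal J(f) in C{x,y} is {x^3, x^2/4 + y^3, x*y}; counting standard monomials gives mu = 5. Corank 2; j^3 = x^2*y has shape L^2 M (L != M), so D-series; mu = 5 gives D_5.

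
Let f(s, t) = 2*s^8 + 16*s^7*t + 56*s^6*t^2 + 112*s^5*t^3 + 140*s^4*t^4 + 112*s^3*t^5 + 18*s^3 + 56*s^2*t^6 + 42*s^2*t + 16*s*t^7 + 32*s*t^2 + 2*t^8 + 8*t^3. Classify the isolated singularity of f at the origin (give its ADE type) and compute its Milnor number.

Type D_{9}, Milnor number mu = 9.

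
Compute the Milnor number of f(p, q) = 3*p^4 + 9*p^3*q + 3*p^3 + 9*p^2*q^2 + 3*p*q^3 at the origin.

7

The Hessian of f at 0 has rank 0. Corank 2; j^3 = 3*p^3 is a perfect cube, so E-series; the 4-jet and mu = 7 give E_7.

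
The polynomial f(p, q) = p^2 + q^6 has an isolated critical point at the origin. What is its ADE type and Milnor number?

The Hessian of f at 0 has rank 1. Corank 1: A-series; mu = 5 gives A_5.

Type A_{5}, Milnor number mu = 5.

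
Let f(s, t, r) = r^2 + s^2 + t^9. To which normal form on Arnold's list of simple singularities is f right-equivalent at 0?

A8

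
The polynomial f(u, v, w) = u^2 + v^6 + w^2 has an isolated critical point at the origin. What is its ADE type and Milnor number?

Type A5, Milnor number mu = 5.

The Hessian of f at 0 has rank 2. Corank 1: A-series; mu = 5 gives A_5.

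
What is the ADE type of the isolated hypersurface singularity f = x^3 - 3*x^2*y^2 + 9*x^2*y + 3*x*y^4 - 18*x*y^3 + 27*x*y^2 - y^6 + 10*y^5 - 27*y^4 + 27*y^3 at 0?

E_{8}

The Hessian of f at 0 has rank 0. Corank 2; j^3 = (x + 3*y)^3 is a perfect cube, so E-series; the 5-jet and mu = 8 give E_8.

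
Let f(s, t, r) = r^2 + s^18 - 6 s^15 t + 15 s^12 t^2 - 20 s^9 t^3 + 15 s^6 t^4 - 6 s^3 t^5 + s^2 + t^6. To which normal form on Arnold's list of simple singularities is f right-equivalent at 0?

The Hessian of f at 0 is [[2, 0, 0], [0, 0, 0], [0, 0, 2]] with rank 2, so corank 1. A Groebner basis of the Jacobian ideal J(f) in C{s,t,r} is {t^5, s, r}; counting standard monomials gives mu = 5. Corank 1: A-series; mu = 5 gives A_5.

A_5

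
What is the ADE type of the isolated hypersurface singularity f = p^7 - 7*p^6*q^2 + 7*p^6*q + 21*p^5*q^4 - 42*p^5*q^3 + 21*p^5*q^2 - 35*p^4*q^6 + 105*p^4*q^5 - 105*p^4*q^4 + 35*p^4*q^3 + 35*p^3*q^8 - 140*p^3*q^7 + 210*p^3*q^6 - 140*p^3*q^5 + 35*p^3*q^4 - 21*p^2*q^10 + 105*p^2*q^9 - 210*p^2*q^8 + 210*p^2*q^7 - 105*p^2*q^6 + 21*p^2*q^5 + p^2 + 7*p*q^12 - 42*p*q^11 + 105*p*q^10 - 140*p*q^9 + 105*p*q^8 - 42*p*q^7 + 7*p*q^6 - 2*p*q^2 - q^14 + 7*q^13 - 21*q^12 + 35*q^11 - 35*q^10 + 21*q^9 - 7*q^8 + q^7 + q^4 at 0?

A_{6}

The Hessian of f at 0 has rank 1. Corank 1: A-series; mu = 6 gives A_6.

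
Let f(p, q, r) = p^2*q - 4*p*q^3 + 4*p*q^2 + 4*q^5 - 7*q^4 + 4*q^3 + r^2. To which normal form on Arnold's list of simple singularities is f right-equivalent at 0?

The Hessian of f at 0 is [[0, 0, 0], [0, 0, 0], [0, 0, 2]] with rank 1, so corank 2. A Groebner basis of the Jacobian ideal J(f) in C{p,q,r} is {p*q^2 + p*q + 2*q^2, -p*q/2 + q^3 - q^2, p^2 + 6*p*q + 8*q^2, r}; counting standard monomials gives mu = 5. Corank 2; j^3 = q*(p + 2*q)^2 has shape L^2 M (L != M), so D-series; mu = 5 gives D_5.

D_5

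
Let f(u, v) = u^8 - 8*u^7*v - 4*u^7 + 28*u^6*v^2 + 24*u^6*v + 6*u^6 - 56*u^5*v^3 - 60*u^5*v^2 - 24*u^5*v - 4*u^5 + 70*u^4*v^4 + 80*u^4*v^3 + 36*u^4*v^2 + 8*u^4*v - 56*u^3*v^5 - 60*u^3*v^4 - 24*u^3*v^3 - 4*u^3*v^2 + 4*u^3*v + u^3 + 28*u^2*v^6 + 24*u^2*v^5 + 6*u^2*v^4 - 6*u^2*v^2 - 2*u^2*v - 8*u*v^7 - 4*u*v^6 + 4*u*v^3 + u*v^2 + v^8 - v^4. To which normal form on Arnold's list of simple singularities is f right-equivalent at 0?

The Hessian of f at 0 is [[0, 0], [0, 0]] with rank 0, so corank 2. A Groebner basis of the Jacobian ideal J(f) in C{u,v} is {u*v^2 - u*v/4 + v^2/4, -u*v/4 + v^3 + v^2/4, u^2 - u*v}; counting standard monomials gives mu = 5. Corank 2; j^3 = u*(u - v)^2 has shape L^2 M (L != M), so D-series; mu = 5 gives D_5.

D_5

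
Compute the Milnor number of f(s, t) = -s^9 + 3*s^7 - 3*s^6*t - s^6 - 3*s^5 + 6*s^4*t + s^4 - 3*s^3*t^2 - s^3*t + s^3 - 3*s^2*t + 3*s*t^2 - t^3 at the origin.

The Hessian of f at 0 is [[0, 0], [0, 0]] with rank 0, so corank 2. A Groebner basis of the Jacobian ideal J(f) in C{s,t} is {3*s^2 - 6*s*t + t^4 + t^3 + 3*t^2, s^3 + 3*s^2 - 6*s*t + 3*t^2, s^2*t + 3*s^2 - 6*s*t + 3*t^2, 2*s^2 + s*t^2 - 4*s*t - t^3/3 + 2*t^2}; counting standard monomials gives mu = 7. Corank 2; j^3 = (s - t)^3 is a perfect cube, so E-series; the 4-jet and mu = 7 give E_7.

7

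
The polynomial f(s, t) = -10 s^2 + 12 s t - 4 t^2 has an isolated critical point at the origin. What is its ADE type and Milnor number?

The Hessian of f at 0 is [[-20, 12], [12, -8]] with rank 2, so corank 0. A Groebner basis of the Jacobian ideal J(f) in C{s,t} is {s, t}; counting standard monomials gives mu = 1. Corank 0: nondegenerate Morse point, so A_1.

Type A_{1}, Milnor number mu = 1.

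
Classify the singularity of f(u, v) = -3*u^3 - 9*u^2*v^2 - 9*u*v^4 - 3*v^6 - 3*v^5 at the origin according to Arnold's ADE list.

E8

The Hessian of f at 0 has rank 0. Corank 2; j^3 = -3*u^3 is a perfect cube, so E-series; the 5-jet and mu = 8 give E_8.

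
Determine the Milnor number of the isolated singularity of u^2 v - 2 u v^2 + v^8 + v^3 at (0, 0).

The Hessian of f at 0 has rank 0. Corank 2; j^3 = v*(u - v)^2 has shape L^2 M (L != M), so D-series; mu = 9 gives D_9.

9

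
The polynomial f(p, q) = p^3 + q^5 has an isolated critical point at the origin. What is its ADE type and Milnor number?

Type E_8, Milnor number mu = 8.

The Hessian of f at 0 is [[0, 0], [0, 0]] with rank 0, so corank 2. A Groebner basis of the Jacobian ideal J(f) in C{p,q} is {q^4, p^2}; counting standard monomials gives mu = 8. Corank 2; j^3 = p^3 is a perfect cube, so E-series; the 5-jet and mu = 8 give E_8.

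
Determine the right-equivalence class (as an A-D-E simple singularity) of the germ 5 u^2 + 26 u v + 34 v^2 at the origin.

The Hessian of f at 0 has rank 2. Corank 0: nondegenerate Morse point, so A_1.

A_{1}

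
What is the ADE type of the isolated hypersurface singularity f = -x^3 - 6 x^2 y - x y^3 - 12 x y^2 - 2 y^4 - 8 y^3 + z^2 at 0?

E7

The Hessian of f at 0 has rank 1. Corank 2; j^3 = -(x + 2*y)^3 is a perfect cube, so E-series; the 4-jet and mu = 7 give E_7.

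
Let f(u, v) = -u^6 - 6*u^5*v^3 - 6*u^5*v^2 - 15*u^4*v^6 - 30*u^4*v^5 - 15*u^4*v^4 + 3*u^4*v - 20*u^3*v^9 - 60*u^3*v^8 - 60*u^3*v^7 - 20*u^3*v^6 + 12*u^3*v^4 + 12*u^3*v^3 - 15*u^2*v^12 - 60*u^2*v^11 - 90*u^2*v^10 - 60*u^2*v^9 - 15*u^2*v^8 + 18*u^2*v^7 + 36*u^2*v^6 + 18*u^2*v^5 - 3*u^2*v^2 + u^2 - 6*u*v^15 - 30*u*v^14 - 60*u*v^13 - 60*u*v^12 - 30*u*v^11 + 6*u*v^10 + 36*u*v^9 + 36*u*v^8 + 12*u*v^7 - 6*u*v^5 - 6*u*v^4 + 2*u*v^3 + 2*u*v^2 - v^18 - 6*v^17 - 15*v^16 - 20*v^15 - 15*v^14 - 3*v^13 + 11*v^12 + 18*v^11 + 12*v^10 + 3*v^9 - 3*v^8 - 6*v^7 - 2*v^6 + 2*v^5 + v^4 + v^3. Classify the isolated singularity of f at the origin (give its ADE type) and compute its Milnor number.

The Hessian of f at 0 is [[2, 0], [0, 0]] with rank 1, so corank 1. A Groebner basis of the Jacobian ideal J(f) in C{u,v} is {v^2, u}; counting standard monomials gives mu = 2. Corank 1: A-series; mu = 2 gives A_2.

Type A_2, Milnor number mu = 2.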